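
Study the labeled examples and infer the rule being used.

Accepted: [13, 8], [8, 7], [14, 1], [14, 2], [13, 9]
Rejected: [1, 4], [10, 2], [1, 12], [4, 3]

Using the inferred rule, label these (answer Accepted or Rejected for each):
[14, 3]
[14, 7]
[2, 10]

The common property of the 'Accepted' items is: sum ≥ 15. No 'Rejected' item has it.
Accepted: [14, 3], since 14+3 = 17. Accepted: [14, 7], since 14+7 = 21. Rejected: [2, 10], since 2+10 = 12.

Accepted, Accepted, Rejected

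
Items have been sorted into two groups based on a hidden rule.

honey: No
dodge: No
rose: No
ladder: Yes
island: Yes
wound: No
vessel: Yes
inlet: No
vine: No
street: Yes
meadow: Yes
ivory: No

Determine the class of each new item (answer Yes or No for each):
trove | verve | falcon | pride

No, No, Yes, No

Every 'Yes' example satisfies: length 6. None of the 'No' examples do.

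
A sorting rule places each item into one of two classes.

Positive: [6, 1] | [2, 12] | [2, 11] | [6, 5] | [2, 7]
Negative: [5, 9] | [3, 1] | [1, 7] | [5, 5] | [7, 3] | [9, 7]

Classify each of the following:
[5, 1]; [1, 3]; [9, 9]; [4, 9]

Rule: first is even. This holds for each 'Positive' example and fails for each 'Negative' one.

Negative, Negative, Negative, Positive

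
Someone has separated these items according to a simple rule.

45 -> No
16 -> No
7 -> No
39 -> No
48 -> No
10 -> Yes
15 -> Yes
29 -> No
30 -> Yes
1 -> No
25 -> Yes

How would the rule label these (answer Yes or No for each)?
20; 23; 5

A rule that fits every label: multiple of 5 AND at most 30 — true of each 'Yes' example, false of each 'No' one.
Yes: 20, since 20 = 5·4, 20 ≤ 30.
No: 23, since 23 = 5·4 + 3, 23 ≤ 30.
Yes: 5, since 5 = 5·1, 5 ≤ 30.

Yes, No, Yes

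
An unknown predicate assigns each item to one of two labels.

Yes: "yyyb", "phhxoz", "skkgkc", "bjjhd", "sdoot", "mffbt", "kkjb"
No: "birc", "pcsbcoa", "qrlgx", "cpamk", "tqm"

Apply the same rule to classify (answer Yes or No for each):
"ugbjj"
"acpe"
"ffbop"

The common property of the 'Yes' items is: has a double letter. No 'No' item has it.
"ugbjj" → 'jj' doubled → Yes.
"acpe" → no doubled letter → No.
"ffbop" → 'ff' doubled → Yes.

Yes, No, Yes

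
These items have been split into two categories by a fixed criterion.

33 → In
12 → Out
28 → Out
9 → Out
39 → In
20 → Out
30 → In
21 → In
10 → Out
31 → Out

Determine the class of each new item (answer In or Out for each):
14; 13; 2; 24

Out, Out, Out, In

The rule appears to be: multiple of 3 AND at least 20.
14: Out (14 = 3·4 + 2, 14 < 20). 13: Out (13 = 3·4 + 1, 13 < 20). 2: Out (2 = 3·0 + 2, 2 < 20). 24: In (24 = 3·8, 24 ≥ 20).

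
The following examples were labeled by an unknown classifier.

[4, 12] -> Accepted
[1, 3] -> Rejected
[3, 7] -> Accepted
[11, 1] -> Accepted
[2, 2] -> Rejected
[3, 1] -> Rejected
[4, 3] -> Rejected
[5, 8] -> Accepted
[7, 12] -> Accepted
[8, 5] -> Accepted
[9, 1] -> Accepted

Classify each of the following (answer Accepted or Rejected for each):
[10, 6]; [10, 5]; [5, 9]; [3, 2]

The common property of the 'Accepted' items is: sum ≥ 10. No 'Rejected' item has it.
[10, 6]: Accepted (10+6 = 16). [10, 5]: Accepted (10+5 = 15). [5, 9]: Accepted (5+9 = 14). [3, 2]: Rejected (3+2 = 5).

Accepted, Accepted, Accepted, Rejected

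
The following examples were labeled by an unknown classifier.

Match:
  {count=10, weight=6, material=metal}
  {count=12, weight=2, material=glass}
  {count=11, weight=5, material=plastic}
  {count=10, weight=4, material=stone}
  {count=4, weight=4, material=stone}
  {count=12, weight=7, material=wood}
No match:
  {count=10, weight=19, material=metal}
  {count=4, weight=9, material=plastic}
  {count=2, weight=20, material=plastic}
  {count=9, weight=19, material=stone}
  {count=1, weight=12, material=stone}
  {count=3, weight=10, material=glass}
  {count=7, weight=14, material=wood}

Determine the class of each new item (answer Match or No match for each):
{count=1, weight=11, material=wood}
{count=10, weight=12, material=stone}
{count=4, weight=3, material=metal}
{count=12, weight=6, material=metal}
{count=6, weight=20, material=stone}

Rule: weight ≤ 7. This holds for each 'Match' example and fails for each 'No match' one.
{count=1, weight=11, material=wood}: weight = 11, fails the rule → No match.
{count=10, weight=12, material=stone}: weight = 12, fails the rule → No match.
{count=4, weight=3, material=metal}: weight = 3, has this property → Match.
{count=12, weight=6, material=metal}: weight = 6, has this property → Match.
{count=6, weight=20, material=stone}: weight = 20, fails the rule → No match.

No match, No match, Match, Match, No match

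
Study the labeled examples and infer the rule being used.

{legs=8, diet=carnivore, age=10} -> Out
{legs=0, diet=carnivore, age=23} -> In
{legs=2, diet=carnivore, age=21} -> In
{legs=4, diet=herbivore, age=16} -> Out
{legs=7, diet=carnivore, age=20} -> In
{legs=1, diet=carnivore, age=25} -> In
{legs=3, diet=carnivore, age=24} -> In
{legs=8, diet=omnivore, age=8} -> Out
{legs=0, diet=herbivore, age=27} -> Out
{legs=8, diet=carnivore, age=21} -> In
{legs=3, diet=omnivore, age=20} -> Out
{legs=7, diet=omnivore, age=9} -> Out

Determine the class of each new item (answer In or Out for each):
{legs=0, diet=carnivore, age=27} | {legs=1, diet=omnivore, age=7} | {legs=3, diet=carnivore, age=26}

In, Out, In

The simplest hypothesis consistent with all the labels is: diet is carnivore AND age ≥ 16.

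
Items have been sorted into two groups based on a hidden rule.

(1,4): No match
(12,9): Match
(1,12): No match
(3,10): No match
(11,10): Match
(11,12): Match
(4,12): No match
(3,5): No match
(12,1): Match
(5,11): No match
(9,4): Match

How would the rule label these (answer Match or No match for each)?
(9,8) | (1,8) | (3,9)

The common property of the 'Match' items is: first ≥ 9. No 'No match' item has it.
(9,8): Match (first 9). (1,8): No match (first 1). (3,9): No match (first 3).

Match, No match, No match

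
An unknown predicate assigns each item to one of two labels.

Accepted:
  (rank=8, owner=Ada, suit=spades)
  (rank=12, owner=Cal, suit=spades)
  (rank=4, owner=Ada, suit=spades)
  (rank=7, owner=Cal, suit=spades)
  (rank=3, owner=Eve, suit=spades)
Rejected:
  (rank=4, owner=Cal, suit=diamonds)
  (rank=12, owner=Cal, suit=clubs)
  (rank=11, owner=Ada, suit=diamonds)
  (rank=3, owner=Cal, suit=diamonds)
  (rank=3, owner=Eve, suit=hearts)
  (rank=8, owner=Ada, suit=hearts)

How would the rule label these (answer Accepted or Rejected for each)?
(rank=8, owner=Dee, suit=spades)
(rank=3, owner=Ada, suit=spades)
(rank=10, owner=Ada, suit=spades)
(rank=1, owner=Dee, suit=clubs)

Accepted, Accepted, Accepted, Rejected

The simplest hypothesis consistent with all the labels is: suit is spades.
(rank=8, owner=Dee, suit=spades) → suit is spades → Accepted. (rank=3, owner=Ada, suit=spades) → suit is spades → Accepted. (rank=10, owner=Ada, suit=spades) → suit is spades → Accepted. (rank=1, owner=Dee, suit=clubs) → suit is clubs → Rejected.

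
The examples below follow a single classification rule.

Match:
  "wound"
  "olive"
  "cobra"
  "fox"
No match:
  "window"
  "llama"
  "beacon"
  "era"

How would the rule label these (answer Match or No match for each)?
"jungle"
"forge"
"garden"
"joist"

No match, Match, No match, Match

The simplest hypothesis consistent with all the labels is: odd length AND contains 'o'.
"jungle" → length 6, no 'o' → No match. "forge" → length 5, has 'o' → Match. "garden" → length 6, no 'o' → No match. "joist" → length 5, has 'o' → Match.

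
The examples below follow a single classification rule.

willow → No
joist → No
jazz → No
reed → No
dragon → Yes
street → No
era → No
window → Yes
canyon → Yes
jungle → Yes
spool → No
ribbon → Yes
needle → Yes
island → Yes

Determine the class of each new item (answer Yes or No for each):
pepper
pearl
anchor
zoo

No, No, Yes, No

The rule appears to be: contains 'n'.
pepper: no 'n', does not satisfy this → No. pearl: no 'n', does not satisfy this → No. anchor: has 'n', satisfies this → Yes. zoo: no 'n', does not satisfy this → No.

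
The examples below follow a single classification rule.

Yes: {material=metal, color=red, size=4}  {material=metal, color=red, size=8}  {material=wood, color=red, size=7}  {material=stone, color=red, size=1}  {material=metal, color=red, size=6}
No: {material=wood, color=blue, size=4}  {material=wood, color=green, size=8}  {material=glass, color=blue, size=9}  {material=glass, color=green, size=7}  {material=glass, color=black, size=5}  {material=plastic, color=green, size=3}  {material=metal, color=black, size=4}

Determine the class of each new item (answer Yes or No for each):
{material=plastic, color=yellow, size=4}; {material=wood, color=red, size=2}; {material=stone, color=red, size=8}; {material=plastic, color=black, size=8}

Rule: color is red. This holds for each 'Yes' example and fails for each 'No' one.
{material=plastic, color=yellow, size=4}: color is yellow, does not fit → No.
{material=wood, color=red, size=2}: color is red, qualifies → Yes.
{material=stone, color=red, size=8}: color is red, qualifies → Yes.
{material=plastic, color=black, size=8}: color is black, does not fit → No.

No, Yes, Yes, No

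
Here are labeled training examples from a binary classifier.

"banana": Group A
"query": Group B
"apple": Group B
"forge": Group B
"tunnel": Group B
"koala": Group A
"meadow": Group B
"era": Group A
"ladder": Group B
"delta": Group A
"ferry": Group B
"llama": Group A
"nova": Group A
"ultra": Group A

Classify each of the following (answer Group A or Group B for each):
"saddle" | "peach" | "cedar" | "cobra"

Group B, Group B, Group B, Group A

One predicate separates the groups cleanly: ends with 'a'.
"saddle": ends with 'e', doesn't match → Group B. "peach": ends with 'h', doesn't match → Group B. "cedar": ends with 'r', doesn't match → Group B. "cobra": ends with 'a', meets the rule → Group A.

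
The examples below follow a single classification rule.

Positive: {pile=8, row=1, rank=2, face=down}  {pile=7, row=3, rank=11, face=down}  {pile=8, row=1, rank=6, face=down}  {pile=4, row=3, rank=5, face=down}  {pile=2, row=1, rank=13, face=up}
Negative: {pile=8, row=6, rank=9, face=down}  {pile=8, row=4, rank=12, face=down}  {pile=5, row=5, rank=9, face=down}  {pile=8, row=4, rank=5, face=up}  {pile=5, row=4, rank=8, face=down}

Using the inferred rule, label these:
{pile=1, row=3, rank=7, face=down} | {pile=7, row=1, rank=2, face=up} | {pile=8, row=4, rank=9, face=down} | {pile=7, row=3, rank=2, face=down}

The pattern is that an item is 'Positive' exactly when: row ≤ 3.

Positive, Positive, Negative, Positive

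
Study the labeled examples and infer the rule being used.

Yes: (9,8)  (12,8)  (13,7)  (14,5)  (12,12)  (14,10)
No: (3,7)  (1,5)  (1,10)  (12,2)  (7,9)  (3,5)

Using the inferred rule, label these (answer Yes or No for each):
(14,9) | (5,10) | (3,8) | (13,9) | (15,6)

Yes, No, No, Yes, Yes

Rule: sum ≥ 17. This holds for each 'Yes' example and fails for each 'No' one.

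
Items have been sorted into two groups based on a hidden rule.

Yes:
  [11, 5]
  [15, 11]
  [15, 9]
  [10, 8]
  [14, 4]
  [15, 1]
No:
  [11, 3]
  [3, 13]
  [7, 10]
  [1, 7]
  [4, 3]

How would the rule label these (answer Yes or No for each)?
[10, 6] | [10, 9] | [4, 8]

The rule appears to be: first > second AND sum ≥ 16.
[10, 6]: 10 > 6, 10+6 = 16, checks out → Yes.
[10, 9]: 10 > 9, 10+9 = 19, checks out → Yes.
[4, 8]: 4 < 8, 4+8 = 12, doesn't match → No.

Yes, Yes, No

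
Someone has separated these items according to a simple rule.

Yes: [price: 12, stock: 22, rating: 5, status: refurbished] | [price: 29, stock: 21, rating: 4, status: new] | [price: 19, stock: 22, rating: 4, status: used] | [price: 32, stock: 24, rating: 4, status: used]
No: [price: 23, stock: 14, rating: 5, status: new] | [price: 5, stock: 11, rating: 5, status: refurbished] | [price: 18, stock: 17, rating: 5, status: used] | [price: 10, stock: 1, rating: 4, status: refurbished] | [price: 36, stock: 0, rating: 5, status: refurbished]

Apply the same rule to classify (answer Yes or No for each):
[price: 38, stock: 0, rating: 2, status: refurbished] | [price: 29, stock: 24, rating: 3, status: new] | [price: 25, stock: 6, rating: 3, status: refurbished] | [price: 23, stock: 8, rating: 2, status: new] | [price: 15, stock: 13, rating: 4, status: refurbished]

A rule that fits every label: stock ≥ 21 — true of each 'Yes' example, false of each 'No' one.
[price: 38, stock: 0, rating: 2, status: refurbished]: No (stock = 0).
[price: 29, stock: 24, rating: 3, status: new]: Yes (stock = 24).
[price: 25, stock: 6, rating: 3, status: refurbished]: No (stock = 6).
[price: 23, stock: 8, rating: 2, status: new]: No (stock = 8).
[price: 15, stock: 13, rating: 4, status: refurbished]: No (stock = 13).

No, Yes, No, No, No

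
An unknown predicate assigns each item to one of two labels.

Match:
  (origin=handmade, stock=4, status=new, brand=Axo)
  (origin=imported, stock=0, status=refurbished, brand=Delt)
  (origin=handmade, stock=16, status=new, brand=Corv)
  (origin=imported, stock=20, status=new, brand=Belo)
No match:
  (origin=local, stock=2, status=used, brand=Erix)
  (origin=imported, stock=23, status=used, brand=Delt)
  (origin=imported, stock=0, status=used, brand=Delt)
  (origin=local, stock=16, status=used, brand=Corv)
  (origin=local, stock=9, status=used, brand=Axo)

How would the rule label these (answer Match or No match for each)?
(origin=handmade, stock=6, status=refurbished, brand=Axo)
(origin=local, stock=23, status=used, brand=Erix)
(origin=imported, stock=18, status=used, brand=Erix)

Match, No match, No match

The common property of the 'Match' items is: status is not used. No 'No match' item has it.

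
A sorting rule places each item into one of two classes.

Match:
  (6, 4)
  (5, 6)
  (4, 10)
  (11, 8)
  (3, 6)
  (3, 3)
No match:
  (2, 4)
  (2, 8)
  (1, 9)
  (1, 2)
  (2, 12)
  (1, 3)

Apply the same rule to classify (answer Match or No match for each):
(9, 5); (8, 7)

Match, Match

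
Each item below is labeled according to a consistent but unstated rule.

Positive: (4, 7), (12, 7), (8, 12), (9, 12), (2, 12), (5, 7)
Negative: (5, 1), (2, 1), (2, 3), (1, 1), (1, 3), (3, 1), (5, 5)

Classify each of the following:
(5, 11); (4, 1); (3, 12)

One predicate separates the groups cleanly: sum ≥ 11.
Positive: (5, 11), since 5+11 = 16. Negative: (4, 1), since 4+1 = 5. Positive: (3, 12), since 3+12 = 15.

Positive, Negative, Positive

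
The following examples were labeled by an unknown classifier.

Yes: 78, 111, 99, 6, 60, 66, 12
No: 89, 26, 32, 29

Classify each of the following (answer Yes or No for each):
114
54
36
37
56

The classifier is using: multiple of 3.
Yes: 114, since 114 = 3·38.
Yes: 54, since 54 = 3·18.
Yes: 36, since 36 = 3·12.
No: 37, since 37 = 3·12 + 1.
No: 56, since 56 = 3·18 + 2.

Yes, Yes, Yes, No, No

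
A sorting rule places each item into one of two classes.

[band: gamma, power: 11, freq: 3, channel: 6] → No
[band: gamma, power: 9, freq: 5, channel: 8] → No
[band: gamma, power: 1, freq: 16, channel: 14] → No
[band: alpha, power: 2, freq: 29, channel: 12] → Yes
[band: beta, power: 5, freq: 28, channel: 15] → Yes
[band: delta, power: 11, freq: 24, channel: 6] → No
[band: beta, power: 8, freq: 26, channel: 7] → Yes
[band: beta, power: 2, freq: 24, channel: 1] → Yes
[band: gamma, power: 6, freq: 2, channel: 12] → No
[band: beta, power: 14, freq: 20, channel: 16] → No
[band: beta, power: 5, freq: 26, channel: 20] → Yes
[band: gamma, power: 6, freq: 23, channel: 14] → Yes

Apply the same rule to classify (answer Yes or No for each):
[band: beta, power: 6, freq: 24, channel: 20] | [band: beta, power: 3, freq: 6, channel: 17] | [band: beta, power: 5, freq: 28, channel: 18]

Yes, No, Yes

All 'Yes' examples share one property — power ≤ 8 AND freq ≥ 20 — and every 'No' example lacks it.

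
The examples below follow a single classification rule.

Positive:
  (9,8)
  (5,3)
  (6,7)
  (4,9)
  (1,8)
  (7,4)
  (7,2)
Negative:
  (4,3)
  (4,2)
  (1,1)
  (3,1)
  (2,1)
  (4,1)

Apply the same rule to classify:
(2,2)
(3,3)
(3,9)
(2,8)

Negative, Negative, Positive, Positive

The simplest hypothesis consistent with all the labels is: sum ≥ 8.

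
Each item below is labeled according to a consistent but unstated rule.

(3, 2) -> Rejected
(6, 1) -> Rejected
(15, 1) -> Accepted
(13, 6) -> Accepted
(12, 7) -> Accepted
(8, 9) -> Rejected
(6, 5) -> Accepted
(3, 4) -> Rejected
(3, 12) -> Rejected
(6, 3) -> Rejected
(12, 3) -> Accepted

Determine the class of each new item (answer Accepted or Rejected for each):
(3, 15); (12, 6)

Rejected, Accepted

The common property of the 'Accepted' items is: first > second AND sum ≥ 11. No 'Rejected' item has it.
(3, 15): Rejected (3 < 15, 3+15 = 18). (12, 6): Accepted (12 > 6, 12+6 = 18).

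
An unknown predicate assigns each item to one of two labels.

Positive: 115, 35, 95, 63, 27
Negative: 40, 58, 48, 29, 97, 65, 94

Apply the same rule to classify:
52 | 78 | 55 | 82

Every 'Positive' example satisfies: ≡ 3 (mod 4). None of the 'Negative' examples do.

Negative, Negative, Positive, Negative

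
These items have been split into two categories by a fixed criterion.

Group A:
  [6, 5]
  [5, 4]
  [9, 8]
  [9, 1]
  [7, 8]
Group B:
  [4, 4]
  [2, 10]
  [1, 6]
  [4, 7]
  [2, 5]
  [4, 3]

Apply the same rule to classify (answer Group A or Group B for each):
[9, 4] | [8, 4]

The common property of the 'Group A' items is: first ≥ 5. No 'Group B' item has it.
[9, 4]: Group A (first 9). [8, 4]: Group A (first 8).

Group A, Group A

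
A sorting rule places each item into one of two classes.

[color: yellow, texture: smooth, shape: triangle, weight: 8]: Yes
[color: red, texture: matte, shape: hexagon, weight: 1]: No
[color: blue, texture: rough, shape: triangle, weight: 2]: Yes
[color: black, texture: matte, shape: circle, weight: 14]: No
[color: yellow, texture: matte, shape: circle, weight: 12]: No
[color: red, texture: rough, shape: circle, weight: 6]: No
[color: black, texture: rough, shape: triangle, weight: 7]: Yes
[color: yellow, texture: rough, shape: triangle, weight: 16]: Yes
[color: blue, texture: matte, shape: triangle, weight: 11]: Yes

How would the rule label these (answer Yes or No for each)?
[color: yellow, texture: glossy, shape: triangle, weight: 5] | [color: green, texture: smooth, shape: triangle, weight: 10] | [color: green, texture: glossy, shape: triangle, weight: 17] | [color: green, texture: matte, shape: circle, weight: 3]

The classifier is using: shape is triangle.
[color: yellow, texture: glossy, shape: triangle, weight: 5] → shape is triangle → Yes. [color: green, texture: smooth, shape: triangle, weight: 10] → shape is triangle → Yes. [color: green, texture: glossy, shape: triangle, weight: 17] → shape is triangle → Yes. [color: green, texture: matte, shape: circle, weight: 3] → shape is circle → No.

Yes, Yes, Yes, No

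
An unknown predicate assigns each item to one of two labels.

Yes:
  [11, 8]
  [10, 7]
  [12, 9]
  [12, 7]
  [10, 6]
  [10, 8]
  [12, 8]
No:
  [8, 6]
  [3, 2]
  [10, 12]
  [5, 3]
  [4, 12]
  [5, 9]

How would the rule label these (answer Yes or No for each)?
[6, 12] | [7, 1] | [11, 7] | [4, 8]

No, No, Yes, No

Rule: first > second AND sum ≥ 16. This holds for each 'Yes' example and fails for each 'No' one.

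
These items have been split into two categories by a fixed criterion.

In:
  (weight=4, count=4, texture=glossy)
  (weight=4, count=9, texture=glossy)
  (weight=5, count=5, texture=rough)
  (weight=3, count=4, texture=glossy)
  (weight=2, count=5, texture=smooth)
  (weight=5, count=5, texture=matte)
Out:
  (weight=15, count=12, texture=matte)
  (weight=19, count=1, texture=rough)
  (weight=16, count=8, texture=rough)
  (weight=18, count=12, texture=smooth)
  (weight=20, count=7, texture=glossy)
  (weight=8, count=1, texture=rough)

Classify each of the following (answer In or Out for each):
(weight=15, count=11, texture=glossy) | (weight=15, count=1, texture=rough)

Out, Out

A rule that fits every label: weight ≤ 5 — true of each 'In' example, false of each 'Out' one.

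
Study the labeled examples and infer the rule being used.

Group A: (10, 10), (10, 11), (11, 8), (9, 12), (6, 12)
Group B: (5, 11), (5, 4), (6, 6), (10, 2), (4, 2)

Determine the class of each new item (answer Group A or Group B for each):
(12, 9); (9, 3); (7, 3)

The pattern is that an item is 'Group A' exactly when: sum ≥ 18.
(12, 9): 12+9 = 21, passes → Group A.
(9, 3): 9+3 = 12, does not satisfy this → Group B.
(7, 3): 7+3 = 10, does not satisfy this → Group B.

Group A, Group B, Group B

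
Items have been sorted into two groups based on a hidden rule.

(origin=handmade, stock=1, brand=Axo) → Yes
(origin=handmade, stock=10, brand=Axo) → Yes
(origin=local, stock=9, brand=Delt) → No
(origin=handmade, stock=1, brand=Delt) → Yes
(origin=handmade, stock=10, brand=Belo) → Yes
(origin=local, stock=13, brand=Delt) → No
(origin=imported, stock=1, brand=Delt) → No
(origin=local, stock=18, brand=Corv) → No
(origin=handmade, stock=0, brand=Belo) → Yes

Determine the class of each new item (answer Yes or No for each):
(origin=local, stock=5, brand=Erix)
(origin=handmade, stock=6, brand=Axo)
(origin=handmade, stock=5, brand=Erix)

The simplest hypothesis consistent with all the labels is: origin is handmade.
(origin=local, stock=5, brand=Erix): origin is local — does not pass, so No. (origin=handmade, stock=6, brand=Axo): origin is handmade — passes, so Yes. (origin=handmade, stock=5, brand=Erix): origin is handmade — passes, so Yes.

No, Yes, Yes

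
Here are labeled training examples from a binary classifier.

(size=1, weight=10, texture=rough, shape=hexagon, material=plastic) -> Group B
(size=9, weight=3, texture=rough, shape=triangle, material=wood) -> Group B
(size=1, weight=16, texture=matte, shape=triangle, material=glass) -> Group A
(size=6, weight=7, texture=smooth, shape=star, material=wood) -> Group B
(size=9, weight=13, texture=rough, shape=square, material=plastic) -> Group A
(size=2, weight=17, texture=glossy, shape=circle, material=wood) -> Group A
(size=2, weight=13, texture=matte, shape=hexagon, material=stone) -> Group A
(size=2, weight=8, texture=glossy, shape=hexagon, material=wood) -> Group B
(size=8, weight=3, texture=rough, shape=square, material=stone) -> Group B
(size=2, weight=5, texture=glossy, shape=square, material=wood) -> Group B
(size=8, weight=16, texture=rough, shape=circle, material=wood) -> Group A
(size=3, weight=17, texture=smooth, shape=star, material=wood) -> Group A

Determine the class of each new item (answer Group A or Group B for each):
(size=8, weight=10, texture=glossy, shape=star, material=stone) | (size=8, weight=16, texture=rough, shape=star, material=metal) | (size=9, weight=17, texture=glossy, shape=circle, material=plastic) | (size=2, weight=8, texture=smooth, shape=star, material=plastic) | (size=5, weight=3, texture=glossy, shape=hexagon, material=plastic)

Rule: weight ≥ 13. This holds for each 'Group A' example and fails for each 'Group B' one.
(size=8, weight=10, texture=glossy, shape=star, material=stone): Group B (weight = 10). (size=8, weight=16, texture=rough, shape=star, material=metal): Group A (weight = 16). (size=9, weight=17, texture=glossy, shape=circle, material=plastic): Group A (weight = 17). (size=2, weight=8, texture=smooth, shape=star, material=plastic): Group B (weight = 8). (size=5, weight=3, texture=glossy, shape=hexagon, material=plastic): Group B (weight = 3).

Group B, Group A, Group A, Group B, Group B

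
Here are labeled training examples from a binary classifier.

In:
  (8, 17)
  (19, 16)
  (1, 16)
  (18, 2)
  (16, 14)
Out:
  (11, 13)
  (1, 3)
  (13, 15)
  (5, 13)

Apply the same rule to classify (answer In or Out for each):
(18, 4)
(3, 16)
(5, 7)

The pattern is that an item is 'In' exactly when: product is even.
(18, 4) — 18·4 = 72, hence In.
(3, 16) — 3·16 = 48, hence In.
(5, 7) — 5·7 = 35, hence Out.

In, In, Out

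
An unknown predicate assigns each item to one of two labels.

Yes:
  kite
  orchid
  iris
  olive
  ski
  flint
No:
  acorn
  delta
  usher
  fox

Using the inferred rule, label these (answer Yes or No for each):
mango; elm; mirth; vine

No, No, Yes, Yes

Looking at the examples, the only property every 'Yes' case has and every 'No' case lacks is: contains 'i'.
mango → no 'i' → No. elm → no 'i' → No. mirth → has 'i' → Yes. vine → has 'i' → Yes.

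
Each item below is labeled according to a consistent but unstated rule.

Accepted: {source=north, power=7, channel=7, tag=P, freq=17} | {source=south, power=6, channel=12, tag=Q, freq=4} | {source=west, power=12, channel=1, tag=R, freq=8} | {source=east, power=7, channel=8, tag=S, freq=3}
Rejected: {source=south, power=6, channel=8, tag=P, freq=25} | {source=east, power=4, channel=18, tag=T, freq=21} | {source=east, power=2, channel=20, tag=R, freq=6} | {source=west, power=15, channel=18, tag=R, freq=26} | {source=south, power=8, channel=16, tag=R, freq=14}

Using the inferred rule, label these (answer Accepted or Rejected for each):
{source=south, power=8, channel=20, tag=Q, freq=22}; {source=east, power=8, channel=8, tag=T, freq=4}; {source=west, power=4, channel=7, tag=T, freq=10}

One predicate separates the groups cleanly: channel ≤ 12 AND freq ≤ 17.
{source=south, power=8, channel=20, tag=Q, freq=22} — channel = 20, freq = 22, hence Rejected. {source=east, power=8, channel=8, tag=T, freq=4} — channel = 8, freq = 4, hence Accepted. {source=west, power=4, channel=7, tag=T, freq=10} — channel = 7, freq = 10, hence Accepted.

Rejected, Accepted, Accepted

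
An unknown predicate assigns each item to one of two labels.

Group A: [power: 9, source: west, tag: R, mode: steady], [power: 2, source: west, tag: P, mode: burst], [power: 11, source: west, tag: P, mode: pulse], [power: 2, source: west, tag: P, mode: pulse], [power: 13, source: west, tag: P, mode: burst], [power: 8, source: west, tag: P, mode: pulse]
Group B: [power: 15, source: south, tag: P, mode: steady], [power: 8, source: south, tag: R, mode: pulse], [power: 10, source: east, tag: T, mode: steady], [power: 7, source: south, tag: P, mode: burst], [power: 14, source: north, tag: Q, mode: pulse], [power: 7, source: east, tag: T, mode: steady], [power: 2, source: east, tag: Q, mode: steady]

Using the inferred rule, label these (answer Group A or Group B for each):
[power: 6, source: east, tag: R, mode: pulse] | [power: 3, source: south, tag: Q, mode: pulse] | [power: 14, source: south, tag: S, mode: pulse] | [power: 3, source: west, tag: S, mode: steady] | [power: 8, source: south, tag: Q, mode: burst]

Group B, Group B, Group B, Group A, Group B

The common property of the 'Group A' items is: source is west. No 'Group B' item has it.
[power: 6, source: east, tag: R, mode: pulse]: Group B (source is east). [power: 3, source: south, tag: Q, mode: pulse]: Group B (source is south). [power: 14, source: south, tag: S, mode: pulse]: Group B (source is south). [power: 3, source: west, tag: S, mode: steady]: Group A (source is west). [power: 8, source: south, tag: Q, mode: burst]: Group B (source is south).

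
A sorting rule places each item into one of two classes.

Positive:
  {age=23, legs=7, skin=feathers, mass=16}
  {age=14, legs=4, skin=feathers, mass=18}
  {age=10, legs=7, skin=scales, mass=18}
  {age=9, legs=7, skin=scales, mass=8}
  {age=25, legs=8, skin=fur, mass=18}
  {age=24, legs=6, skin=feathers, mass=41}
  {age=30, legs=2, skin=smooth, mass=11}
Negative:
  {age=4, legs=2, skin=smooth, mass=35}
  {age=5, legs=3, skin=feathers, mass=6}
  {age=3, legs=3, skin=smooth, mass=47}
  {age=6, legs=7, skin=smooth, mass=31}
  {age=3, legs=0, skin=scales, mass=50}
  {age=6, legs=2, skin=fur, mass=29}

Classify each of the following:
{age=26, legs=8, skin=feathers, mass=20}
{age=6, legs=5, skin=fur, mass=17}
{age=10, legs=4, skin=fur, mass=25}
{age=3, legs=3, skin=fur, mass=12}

Positive, Negative, Positive, Negative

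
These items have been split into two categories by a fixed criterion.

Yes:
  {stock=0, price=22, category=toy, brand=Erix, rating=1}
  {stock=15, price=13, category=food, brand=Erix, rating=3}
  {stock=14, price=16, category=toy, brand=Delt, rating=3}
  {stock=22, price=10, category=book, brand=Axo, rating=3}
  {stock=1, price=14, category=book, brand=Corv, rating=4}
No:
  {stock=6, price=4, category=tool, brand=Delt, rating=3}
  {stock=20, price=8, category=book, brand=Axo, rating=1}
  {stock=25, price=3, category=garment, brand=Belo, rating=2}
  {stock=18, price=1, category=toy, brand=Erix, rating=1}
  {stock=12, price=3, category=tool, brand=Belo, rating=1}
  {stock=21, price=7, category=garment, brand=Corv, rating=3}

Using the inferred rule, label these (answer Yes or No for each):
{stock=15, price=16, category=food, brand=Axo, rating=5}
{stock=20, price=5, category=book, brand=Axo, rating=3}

Yes, No

Rule: price ≥ 10. This holds for each 'Yes' example and fails for each 'No' one.
{stock=15, price=16, category=food, brand=Axo, rating=5}: Yes (price = 16). {stock=20, price=5, category=book, brand=Axo, rating=3}: No (price = 5).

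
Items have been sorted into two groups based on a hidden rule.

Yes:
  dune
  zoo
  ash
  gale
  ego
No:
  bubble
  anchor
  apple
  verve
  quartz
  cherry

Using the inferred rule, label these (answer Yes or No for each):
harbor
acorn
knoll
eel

A rule that fits every label: length ≤ 4 — true of each 'Yes' example, false of each 'No' one.
harbor: length 6 — does not fit, so No. acorn: length 5 — does not fit, so No. knoll: length 5 — does not fit, so No. eel: length 3 — qualifies, so Yes.

No, No, No, Yes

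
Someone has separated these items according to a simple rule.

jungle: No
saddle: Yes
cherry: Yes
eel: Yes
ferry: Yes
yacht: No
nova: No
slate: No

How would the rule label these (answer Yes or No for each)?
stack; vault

No, No

The classifier is using: has a double letter.
stack — no doubled letter, hence No. vault — no doubled letter, hence No.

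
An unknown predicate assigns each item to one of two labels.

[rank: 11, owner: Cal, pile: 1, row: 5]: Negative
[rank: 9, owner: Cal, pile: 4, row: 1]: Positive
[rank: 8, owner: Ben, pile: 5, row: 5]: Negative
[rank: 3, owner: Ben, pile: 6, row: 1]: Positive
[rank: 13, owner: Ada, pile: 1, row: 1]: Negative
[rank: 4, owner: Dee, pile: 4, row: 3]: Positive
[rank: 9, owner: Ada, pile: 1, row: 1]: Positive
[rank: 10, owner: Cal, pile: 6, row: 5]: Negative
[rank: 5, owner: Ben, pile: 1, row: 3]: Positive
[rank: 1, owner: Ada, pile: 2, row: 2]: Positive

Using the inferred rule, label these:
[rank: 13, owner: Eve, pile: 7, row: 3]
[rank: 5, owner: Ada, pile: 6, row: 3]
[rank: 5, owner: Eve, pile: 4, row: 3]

Negative, Positive, Positive

The distinguishing property — rank ≤ 9 AND row ≤ 3 — holds for all the 'Positive' cases and none of the 'Negative' cases.
[rank: 13, owner: Eve, pile: 7, row: 3] → rank = 13, row = 3 → Negative. [rank: 5, owner: Ada, pile: 6, row: 3] → rank = 5, row = 3 → Positive. [rank: 5, owner: Eve, pile: 4, row: 3] → rank = 5, row = 3 → Positive.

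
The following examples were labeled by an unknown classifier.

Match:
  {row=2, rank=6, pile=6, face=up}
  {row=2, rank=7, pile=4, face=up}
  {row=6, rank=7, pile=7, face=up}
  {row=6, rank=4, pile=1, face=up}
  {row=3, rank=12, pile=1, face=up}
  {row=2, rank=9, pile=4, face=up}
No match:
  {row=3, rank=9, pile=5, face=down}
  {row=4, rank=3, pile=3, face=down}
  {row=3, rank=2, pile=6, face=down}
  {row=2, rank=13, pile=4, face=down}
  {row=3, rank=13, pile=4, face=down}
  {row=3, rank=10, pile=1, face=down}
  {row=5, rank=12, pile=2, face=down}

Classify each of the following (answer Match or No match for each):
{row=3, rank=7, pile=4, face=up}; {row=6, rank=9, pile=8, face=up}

Looking at the examples, the only property every 'Match' case has and every 'No match' case lacks is: face is up.
{row=3, rank=7, pile=4, face=up}: Match (face is up). {row=6, rank=9, pile=8, face=up}: Match (face is up).

Match, Match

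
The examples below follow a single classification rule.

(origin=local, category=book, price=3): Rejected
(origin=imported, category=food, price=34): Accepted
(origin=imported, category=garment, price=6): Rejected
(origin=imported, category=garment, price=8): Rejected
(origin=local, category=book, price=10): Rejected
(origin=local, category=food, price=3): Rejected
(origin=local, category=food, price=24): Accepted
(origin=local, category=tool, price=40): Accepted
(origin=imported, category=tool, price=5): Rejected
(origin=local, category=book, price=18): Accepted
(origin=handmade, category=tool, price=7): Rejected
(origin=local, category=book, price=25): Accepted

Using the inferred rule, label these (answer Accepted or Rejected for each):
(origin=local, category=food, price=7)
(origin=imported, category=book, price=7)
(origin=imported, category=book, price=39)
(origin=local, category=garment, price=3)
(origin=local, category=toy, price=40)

The distinguishing property — price ≥ 18 — holds for all the 'Accepted' cases and none of the 'Rejected' cases.
(origin=local, category=food, price=7) — price = 7, hence Rejected. (origin=imported, category=book, price=7) — price = 7, hence Rejected. (origin=imported, category=book, price=39) — price = 39, hence Accepted. (origin=local, category=garment, price=3) — price = 3, hence Rejected. (origin=local, category=toy, price=40) — price = 40, hence Accepted.

Rejected, Rejected, Accepted, Rejected, Accepted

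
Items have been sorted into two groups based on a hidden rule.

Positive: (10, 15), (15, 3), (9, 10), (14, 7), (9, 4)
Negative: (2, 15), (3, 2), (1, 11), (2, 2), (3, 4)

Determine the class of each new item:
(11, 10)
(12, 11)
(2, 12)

Positive, Positive, Negative

The rule appears to be: first ≥ 4.
Positive: (11, 10), since first 11. Positive: (12, 11), since first 12. Negative: (2, 12), since first 2.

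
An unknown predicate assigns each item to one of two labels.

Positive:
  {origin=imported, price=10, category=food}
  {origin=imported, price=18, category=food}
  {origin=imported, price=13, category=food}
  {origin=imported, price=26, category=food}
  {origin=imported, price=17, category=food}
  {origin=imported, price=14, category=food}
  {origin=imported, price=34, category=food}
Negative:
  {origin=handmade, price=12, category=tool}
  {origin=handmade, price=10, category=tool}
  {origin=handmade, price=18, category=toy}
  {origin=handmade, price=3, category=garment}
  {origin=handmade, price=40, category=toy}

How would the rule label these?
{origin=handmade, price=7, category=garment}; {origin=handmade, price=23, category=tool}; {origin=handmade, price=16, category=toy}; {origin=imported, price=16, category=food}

'Positive' ⟺ category is food.
Negative: {origin=handmade, price=7, category=garment}, since category is garment. Negative: {origin=handmade, price=23, category=tool}, since category is tool. Negative: {origin=handmade, price=16, category=toy}, since category is toy. Positive: {origin=imported, price=16, category=food}, since category is food.

Negative, Negative, Negative, Positive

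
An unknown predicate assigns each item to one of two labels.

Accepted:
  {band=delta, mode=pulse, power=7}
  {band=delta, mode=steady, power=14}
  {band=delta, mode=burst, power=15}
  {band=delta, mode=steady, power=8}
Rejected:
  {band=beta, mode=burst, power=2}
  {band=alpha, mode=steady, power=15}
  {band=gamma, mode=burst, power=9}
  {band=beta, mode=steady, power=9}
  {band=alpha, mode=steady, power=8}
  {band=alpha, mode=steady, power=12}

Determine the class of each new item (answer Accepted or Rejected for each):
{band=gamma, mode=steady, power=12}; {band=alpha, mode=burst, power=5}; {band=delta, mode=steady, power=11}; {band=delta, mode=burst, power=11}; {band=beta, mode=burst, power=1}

Looking at the examples, the only property every 'Accepted' case has and every 'Rejected' case lacks is: band is delta.

Rejected, Rejected, Accepted, Accepted, Rejected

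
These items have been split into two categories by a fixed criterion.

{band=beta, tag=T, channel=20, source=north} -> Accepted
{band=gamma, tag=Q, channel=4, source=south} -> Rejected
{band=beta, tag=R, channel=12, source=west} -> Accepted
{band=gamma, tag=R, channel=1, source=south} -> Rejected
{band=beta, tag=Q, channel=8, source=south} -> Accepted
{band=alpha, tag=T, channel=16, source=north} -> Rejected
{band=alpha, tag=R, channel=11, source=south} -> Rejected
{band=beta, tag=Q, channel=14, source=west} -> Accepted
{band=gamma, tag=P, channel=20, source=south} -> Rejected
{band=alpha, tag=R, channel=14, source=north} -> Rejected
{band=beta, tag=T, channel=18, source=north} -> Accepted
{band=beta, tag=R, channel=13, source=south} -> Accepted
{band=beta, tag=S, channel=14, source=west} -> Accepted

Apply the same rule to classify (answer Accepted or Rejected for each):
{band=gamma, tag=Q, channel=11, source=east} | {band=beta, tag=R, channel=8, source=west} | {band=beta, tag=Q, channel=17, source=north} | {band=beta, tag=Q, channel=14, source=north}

Rejected, Accepted, Accepted, Accepted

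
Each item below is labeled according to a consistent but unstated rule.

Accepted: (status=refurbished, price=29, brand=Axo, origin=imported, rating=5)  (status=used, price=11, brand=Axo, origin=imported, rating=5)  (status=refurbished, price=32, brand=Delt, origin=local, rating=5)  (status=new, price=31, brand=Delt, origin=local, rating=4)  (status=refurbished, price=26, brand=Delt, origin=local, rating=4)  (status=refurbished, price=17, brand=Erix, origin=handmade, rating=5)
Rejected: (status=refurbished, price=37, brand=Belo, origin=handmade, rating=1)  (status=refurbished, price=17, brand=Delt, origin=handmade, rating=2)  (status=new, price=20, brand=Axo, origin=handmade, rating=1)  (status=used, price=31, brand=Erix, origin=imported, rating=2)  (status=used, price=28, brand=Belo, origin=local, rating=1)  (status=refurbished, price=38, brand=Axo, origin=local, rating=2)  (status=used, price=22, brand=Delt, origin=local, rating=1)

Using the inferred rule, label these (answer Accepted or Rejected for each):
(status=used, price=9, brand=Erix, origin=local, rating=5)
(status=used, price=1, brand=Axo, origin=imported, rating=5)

Accepted, Accepted

The pattern is that an item is 'Accepted' exactly when: rating ≥ 4.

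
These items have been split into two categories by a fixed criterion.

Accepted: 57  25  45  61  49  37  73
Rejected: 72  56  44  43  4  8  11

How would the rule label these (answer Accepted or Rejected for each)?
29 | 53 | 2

Looking at the examples, the only property every 'Accepted' case has and every 'Rejected' case lacks is: ≡ 1 (mod 4).

Accepted, Accepted, Rejected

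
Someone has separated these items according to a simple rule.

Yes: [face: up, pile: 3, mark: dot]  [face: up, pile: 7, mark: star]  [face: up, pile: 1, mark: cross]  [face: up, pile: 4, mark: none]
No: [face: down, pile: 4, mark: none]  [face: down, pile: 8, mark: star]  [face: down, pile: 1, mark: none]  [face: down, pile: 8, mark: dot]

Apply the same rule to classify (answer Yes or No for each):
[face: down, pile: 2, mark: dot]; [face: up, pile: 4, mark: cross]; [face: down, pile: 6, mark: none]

No, Yes, No

All 'Yes' examples share one property — face is up — and every 'No' example lacks it.
[face: down, pile: 2, mark: dot] — face is down, hence No.
[face: up, pile: 4, mark: cross] — face is up, hence Yes.
[face: down, pile: 6, mark: none] — face is down, hence No.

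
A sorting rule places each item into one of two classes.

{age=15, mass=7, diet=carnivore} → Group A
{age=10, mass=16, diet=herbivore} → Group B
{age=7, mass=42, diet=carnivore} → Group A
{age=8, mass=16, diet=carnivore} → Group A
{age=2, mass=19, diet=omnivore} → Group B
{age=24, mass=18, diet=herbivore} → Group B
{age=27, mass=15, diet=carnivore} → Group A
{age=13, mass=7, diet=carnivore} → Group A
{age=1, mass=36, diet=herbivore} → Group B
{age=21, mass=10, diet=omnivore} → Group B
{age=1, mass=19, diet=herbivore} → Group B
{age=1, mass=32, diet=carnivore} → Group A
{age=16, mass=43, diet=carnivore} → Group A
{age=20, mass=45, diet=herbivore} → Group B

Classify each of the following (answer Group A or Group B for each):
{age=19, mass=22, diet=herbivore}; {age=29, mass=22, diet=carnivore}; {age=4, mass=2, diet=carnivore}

Group B, Group A, Group A

The rule appears to be: diet is carnivore.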